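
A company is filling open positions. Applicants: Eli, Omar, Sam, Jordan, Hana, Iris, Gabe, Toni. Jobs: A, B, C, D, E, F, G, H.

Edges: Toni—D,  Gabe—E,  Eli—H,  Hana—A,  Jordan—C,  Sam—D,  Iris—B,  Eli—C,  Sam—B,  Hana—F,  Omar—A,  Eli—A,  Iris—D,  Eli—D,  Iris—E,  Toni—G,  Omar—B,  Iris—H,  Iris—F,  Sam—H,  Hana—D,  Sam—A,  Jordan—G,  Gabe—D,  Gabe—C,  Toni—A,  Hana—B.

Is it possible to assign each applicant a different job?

Yes

For example, pair Eli-D, Omar-A, Sam-B, Jordan-C, Hana-F, Iris-H, Gabe-E, Toni-G.
All 8 applicants are covered.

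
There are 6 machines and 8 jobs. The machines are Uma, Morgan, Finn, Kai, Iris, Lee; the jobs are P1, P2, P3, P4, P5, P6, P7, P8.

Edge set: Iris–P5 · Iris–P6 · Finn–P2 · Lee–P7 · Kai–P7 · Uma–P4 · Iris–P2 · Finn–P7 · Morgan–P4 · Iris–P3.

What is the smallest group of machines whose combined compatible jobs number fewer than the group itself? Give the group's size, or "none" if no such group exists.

2

Take S = {Uma, Morgan}. Its neighbourhood is {P4}, so |N(S)| = 1 < |S| = 2.
No single vertex violates Hall's condition since each has at least one neighbour, so 2 is the minimum.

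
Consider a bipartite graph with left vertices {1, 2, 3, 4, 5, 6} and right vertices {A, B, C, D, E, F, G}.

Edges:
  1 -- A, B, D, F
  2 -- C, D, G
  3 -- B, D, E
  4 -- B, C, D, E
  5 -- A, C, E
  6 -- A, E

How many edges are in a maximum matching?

One maximum matching: 1–F, 2–G, 3–D, 4–B, 5–C, 6–E.
All 6 left vertices are matched, so no larger matching exists.

6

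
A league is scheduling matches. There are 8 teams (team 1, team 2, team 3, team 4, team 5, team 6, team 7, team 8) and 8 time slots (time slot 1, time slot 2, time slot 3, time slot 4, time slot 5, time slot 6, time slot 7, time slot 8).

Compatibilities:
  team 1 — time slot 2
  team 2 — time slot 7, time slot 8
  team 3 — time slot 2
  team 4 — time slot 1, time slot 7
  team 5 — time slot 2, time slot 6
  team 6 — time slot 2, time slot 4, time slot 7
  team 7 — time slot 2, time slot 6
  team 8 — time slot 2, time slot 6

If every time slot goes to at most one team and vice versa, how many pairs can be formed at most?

A valid assignment of size 5: team 1–time slot 2, team 2–time slot 8, team 4–time slot 7, team 5–time slot 6, team 6–time slot 4.
The set {team 1, team 3, team 5, team 7, team 8} has only 2 neighbours ({time slot 2, time slot 6}), so by Hall's theorem at most 5 of the 8 teams can be matched.

5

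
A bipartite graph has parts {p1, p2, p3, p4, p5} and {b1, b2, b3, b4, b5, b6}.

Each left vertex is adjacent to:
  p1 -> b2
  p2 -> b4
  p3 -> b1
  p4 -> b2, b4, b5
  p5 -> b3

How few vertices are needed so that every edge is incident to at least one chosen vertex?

5

The 5 edges p1–b2, p2–b4, p3–b1, p4–b5, p5–b3 form a matching, so any vertex cover needs at least 5 vertices (one per matched edge).
Conversely {p1, p2, p3, p4, p5} meets every edge and has exactly 5 vertices, so 5 is optimal.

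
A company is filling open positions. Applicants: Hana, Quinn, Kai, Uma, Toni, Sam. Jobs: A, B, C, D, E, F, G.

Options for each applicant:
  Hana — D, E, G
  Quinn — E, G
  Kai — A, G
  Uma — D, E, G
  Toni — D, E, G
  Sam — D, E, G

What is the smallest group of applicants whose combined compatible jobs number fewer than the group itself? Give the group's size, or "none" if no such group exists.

Take S = {Hana, Quinn, Uma, Toni}. Its neighbourhood is {D, E, G}, so |N(S)| = 3 < |S| = 4.
Every subset of size less than 4 has at least as many neighbours as members, so 4 is the minimum.

4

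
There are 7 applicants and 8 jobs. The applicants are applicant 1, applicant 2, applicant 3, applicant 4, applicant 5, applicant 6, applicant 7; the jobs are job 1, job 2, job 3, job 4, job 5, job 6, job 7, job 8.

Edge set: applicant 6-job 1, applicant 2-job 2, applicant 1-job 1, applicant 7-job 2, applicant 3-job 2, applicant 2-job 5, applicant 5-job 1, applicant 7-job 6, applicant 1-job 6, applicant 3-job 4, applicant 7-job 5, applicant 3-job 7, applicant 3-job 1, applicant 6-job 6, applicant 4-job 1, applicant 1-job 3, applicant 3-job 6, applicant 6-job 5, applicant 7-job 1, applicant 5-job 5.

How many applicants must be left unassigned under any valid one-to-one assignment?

1

A valid assignment of size 6: applicant 1–job 3, applicant 2–job 2, applicant 3–job 7, applicant 4–job 1, applicant 5–job 5, applicant 6–job 6.
The set {applicant 2, applicant 4, applicant 5, applicant 6, applicant 7} has only 4 neighbours ({job 1, job 2, job 5, job 6}), so by Hall's theorem at most 6 of the 7 applicants can be matched.
That matches 6 of the 7, leaving 1 unmatched; no matching can do better.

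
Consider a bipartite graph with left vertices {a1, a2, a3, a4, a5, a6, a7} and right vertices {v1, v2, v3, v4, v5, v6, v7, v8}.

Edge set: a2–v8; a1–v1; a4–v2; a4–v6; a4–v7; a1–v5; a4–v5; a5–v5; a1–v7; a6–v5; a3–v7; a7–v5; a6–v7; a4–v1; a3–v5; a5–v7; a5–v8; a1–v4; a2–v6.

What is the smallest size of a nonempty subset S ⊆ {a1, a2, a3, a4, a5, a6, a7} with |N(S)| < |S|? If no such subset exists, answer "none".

3

Take S = {a3, a6, a7}. Its neighbourhood is {v5, v7}, so |N(S)| = 2 < |S| = 3.
Every subset of size less than 3 has at least as many neighbours as members, so 3 is the minimum.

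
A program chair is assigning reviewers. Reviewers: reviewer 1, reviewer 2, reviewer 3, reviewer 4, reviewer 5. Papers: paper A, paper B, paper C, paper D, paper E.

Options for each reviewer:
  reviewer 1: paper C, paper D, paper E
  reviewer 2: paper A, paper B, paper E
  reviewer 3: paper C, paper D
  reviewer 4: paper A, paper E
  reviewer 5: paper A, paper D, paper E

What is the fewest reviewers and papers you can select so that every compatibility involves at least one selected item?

5

A maximum matching has 5 edges (e.g. reviewer 1–paper E, reviewer 2–paper B, reviewer 3–paper C, reviewer 4–paper A, reviewer 5–paper D).
By König's theorem the minimum vertex cover has the same size. One such cover is {reviewer 1, reviewer 2, reviewer 3, reviewer 4, reviewer 5}.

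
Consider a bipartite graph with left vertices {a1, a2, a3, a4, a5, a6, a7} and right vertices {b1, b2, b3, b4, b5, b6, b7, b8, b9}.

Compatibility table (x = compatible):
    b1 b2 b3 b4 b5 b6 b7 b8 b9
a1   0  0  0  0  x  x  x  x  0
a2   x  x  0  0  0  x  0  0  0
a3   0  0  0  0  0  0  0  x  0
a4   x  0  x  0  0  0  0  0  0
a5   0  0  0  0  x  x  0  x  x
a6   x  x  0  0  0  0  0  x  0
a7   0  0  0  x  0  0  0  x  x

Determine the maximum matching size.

A valid assignment of size 7: a1-b5, a2-b6, a3-b8, a4-b3, a5-b9, a6-b2, a7-b4.
All 7 left vertices are matched, so no larger matching exists.

7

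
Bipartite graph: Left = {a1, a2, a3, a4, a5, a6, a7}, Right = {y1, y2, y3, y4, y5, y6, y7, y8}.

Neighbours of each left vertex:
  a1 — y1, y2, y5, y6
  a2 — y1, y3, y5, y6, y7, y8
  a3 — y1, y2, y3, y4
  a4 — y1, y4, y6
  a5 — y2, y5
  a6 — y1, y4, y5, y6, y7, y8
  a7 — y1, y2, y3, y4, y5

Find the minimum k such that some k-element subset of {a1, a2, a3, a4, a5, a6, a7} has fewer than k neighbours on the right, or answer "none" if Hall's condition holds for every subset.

none

A matching saturating every left vertex exists, for instance a1→y2, a2→y6, a3→y3, a4→y1, a5→y5, a6→y7, a7→y4.
By Hall's marriage theorem, this means |N(S)| ≥ |S| for every subset S, so no violating subset exists.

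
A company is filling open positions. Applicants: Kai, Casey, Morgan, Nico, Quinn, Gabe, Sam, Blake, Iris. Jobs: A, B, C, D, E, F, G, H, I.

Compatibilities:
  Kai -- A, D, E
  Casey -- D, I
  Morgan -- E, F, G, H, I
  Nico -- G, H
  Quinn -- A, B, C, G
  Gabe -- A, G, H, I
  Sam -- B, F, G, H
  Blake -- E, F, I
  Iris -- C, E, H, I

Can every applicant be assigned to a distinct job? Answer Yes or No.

Yes

For example, pair Kai→A, Casey→D, Morgan→G, Nico→H, Quinn→C, Gabe→I, Sam→B, Blake→F, Iris→E.
All 9 applicants are covered.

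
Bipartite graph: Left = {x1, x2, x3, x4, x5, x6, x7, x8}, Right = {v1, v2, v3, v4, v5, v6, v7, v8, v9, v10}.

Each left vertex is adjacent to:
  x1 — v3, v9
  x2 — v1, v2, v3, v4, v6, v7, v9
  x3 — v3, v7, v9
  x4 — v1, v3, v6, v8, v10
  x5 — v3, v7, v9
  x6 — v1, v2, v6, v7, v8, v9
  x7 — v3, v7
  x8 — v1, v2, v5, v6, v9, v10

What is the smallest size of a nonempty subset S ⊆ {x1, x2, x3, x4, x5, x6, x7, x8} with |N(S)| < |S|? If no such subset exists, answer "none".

Take S = {x1, x3, x5, x7}. Its neighbourhood is {v3, v7, v9}, so |N(S)| = 3 < |S| = 4.
Every subset of size less than 4 has at least as many neighbours as members, so 4 is the minimum.

4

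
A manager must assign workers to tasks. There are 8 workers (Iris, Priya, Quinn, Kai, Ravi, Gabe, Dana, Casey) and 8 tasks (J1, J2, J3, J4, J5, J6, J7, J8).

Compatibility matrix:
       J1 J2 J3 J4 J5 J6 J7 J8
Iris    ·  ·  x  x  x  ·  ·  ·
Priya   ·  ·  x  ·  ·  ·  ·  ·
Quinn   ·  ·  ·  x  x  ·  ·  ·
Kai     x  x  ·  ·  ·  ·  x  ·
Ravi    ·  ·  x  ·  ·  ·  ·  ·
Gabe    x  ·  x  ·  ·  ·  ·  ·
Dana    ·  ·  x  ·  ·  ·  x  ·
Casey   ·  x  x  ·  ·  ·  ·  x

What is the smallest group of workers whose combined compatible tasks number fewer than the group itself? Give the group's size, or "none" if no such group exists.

Take S = {Priya, Ravi}. Its neighbourhood is {J3}, so |N(S)| = 1 < |S| = 2.
No single vertex violates Hall's condition since each has at least one neighbour, so 2 is the minimum.

2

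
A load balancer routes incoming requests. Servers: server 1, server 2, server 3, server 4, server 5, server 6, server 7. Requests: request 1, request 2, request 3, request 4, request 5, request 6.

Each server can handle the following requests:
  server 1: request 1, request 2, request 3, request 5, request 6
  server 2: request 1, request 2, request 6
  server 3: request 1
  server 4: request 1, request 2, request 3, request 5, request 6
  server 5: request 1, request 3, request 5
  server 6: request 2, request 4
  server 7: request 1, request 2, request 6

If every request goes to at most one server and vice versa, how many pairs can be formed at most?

6

For example, pair server 1→request 6, server 2→request 2, server 3→request 1, server 4→request 3, server 5→request 5, server 6→request 4.
The set {server 1, server 2, server 3, server 4, server 5, server 7} has only 5 neighbours ({request 1, request 2, request 3, request 5, request 6}), so by Hall's theorem at most 6 of the 7 servers can be matched.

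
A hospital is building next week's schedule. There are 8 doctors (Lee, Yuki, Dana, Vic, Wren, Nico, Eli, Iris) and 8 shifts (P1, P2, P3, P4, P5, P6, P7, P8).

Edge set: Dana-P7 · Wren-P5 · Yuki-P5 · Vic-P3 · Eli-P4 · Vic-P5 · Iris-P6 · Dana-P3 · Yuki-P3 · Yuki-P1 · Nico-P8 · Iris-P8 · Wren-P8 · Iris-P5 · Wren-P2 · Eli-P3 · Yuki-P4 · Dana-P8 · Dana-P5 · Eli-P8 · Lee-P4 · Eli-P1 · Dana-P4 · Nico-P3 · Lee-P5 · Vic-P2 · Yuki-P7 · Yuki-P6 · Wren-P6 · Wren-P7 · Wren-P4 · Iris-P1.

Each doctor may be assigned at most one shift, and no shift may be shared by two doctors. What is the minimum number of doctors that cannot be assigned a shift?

0

One maximum matching: Lee-P4, Yuki-P7, Dana-P5, Vic-P2, Wren-P6, Nico-P3, Eli-P8, Iris-P1.
This saturates every doctor, so 8 is the maximum.
That matches 8 of the 8, leaving 0 unmatched; no matching can do better.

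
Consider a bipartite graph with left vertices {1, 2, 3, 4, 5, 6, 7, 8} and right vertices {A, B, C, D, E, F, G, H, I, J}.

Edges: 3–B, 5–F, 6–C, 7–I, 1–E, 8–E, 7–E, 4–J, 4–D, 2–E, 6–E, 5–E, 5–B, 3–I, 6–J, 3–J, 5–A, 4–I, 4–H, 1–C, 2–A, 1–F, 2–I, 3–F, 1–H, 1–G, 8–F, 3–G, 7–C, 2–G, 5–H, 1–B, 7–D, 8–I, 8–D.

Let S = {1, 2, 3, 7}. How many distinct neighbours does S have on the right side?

10

The union of neighbours of {1, 2, 3, 7} is {A, B, C, D, E, F, G, H, I, J}, which has 10 elements.
Since |N(S)| = 10 ≥ |S| = 4, Hall's condition holds for this subset.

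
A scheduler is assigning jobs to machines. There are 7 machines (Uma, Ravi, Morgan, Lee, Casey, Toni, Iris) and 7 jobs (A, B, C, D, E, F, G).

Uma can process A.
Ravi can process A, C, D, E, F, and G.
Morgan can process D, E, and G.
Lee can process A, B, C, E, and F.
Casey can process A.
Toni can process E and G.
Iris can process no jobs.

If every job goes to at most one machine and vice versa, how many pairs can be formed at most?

A valid assignment of size 5: Uma→A, Ravi→G, Morgan→D, Lee→B, Toni→E.
The set {Uma, Casey, Iris} has only 1 neighbour ({A}), so by Hall's theorem at most 5 of the 7 machines can be matched.

5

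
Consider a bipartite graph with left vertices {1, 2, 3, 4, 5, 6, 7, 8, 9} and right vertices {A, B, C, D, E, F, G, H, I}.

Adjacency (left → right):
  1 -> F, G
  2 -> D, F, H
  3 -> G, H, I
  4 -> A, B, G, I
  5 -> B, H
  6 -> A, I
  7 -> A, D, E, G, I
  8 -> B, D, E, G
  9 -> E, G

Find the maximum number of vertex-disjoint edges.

One maximum matching: 1→F, 2→D, 3→G, 4→I, 5→H, 6→A, 7→E, 8→B.
The set {1, 2, 3, 4, 5, 6, 7, 8, 9} has only 8 neighbours ({A, B, D, E, F, G, H, I}), so by Hall's theorem at most 8 of the 9 left vertices can be matched.

8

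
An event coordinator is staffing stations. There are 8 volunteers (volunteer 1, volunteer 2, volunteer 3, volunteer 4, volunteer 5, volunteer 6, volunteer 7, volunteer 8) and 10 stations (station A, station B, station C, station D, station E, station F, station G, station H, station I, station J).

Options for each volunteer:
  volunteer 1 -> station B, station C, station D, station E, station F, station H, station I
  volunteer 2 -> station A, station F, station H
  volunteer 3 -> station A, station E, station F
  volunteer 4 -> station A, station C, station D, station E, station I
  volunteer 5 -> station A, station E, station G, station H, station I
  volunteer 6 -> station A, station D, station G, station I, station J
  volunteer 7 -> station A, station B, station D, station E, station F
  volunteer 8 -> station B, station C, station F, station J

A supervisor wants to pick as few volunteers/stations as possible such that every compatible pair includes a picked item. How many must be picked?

A maximum matching has 8 edges (e.g. volunteer 1–station I, volunteer 2–station H, volunteer 3–station A, volunteer 4–station C, volunteer 5–station G, volunteer 6–station J, volunteer 7–station F, volunteer 8–station B).
By König's theorem the minimum vertex cover has the same size. One such cover is {volunteer 1, volunteer 2, volunteer 3, volunteer 4, volunteer 5, volunteer 6, volunteer 7, volunteer 8}.

8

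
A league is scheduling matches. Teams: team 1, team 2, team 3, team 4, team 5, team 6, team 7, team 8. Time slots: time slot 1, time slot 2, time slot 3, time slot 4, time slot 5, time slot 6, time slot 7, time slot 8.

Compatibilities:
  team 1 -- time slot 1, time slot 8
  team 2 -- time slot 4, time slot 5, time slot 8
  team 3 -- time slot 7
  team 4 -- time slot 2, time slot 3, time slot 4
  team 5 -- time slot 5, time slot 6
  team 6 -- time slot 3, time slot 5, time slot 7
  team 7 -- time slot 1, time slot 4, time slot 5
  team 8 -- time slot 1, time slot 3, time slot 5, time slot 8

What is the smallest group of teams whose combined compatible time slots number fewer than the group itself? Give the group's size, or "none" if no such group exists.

none

A matching saturating every team exists, for instance team 1→time slot 1, team 2→time slot 4, team 3→time slot 7, team 4→time slot 2, team 5→time slot 6, team 6→time slot 3, team 7→time slot 5, team 8→time slot 8.
By Hall's marriage theorem, this means |N(S)| ≥ |S| for every subset S, so no violating subset exists.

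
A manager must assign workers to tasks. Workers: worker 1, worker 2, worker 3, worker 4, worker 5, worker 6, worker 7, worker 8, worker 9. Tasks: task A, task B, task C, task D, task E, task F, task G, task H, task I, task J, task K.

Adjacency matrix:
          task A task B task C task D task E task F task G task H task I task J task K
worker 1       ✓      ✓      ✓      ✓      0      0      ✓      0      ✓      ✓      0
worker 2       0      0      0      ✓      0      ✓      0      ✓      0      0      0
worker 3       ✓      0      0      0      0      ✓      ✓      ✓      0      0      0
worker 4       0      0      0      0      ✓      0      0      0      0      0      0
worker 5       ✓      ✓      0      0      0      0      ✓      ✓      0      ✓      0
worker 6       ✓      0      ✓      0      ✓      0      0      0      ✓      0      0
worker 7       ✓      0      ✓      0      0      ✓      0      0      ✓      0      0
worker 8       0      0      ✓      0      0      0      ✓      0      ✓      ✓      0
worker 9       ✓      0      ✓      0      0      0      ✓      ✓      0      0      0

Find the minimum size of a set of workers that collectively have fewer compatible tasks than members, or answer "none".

none

A matching saturating every worker exists, for instance worker 1→task I, worker 2→task D, worker 3→task A, worker 4→task E, worker 5→task H, worker 6→task C, worker 7→task F, worker 8→task J, worker 9→task G.
By Hall's marriage theorem, this means |N(S)| ≥ |S| for every subset S, so no violating subset exists.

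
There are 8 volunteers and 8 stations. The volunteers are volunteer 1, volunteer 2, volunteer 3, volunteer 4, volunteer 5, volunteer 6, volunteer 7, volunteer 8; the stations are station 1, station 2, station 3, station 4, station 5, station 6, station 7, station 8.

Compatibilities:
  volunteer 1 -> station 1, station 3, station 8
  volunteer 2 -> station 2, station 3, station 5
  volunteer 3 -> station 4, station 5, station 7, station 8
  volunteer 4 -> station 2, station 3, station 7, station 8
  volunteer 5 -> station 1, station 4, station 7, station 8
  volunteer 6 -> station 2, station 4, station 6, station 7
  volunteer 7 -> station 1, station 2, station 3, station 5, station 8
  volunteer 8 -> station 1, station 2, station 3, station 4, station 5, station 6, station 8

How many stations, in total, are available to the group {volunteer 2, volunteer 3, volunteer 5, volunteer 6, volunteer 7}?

The union of neighbours of {volunteer 2, volunteer 3, volunteer 5, volunteer 6, volunteer 7} is {station 1, station 2, station 3, station 4, station 5, station 6, station 7, station 8}, which has 8 elements.
Since |N(S)| = 8 ≥ |S| = 5, Hall's condition holds for this subset.

8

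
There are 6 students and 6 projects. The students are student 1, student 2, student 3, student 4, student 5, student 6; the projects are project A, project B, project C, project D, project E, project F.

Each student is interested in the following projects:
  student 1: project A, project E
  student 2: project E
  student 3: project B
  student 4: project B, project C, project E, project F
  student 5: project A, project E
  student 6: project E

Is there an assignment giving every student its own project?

No

The set {student 1, student 2, student 5, student 6} has only 2 neighbours ({project A, project E}), so by Hall's theorem at most 4 of the 6 students can be matched.
Hence no matching covers every student.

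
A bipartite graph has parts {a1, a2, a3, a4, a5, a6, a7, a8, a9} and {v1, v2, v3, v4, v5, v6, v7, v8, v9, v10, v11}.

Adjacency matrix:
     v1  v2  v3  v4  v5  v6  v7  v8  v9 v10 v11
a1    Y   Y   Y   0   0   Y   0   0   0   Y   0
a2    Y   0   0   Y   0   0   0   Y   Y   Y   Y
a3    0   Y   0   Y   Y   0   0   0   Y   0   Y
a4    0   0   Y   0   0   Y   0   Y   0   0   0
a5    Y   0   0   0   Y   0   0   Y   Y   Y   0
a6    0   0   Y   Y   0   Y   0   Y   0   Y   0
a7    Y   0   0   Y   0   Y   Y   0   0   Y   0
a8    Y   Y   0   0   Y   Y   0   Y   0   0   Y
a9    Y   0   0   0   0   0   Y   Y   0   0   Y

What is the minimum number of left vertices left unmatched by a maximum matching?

0

One maximum matching: a1-v10, a2-v8, a3-v2, a4-v3, a5-v1, a6-v4, a7-v6, a8-v11, a9-v7.
All 9 left vertices are matched, so no larger matching exists.
That matches 9 of the 9, leaving 0 unmatched; no matching can do better.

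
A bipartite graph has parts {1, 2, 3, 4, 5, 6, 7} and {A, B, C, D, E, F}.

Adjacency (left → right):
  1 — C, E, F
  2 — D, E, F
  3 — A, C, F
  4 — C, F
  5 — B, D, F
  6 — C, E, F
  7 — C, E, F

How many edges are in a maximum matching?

6

For example, pair 1→C, 2→D, 3→A, 4→F, 5→B, 6→E.
The set {1, 4, 6, 7} has only 3 neighbours ({C, E, F}), so by Hall's theorem at most 6 of the 7 left vertices can be matched.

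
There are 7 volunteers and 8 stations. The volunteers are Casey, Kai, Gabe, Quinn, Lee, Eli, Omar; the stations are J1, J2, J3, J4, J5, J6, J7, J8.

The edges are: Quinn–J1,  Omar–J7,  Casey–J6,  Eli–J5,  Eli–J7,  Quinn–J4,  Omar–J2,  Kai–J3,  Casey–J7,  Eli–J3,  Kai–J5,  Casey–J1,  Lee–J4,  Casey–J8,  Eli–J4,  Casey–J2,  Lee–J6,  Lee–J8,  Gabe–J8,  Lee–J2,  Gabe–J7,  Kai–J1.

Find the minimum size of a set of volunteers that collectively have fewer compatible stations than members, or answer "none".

none

A matching saturating every volunteer exists, for instance Casey→J2, Kai→J5, Gabe→J8, Quinn→J1, Lee→J6, Eli→J3, Omar→J7.
By Hall's marriage theorem, this means |N(S)| ≥ |S| for every subset S, so no violating subset exists.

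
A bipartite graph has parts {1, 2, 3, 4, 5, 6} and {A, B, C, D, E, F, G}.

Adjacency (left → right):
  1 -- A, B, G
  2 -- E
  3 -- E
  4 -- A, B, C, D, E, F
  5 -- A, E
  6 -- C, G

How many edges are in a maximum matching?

A valid assignment of size 5: 1→G, 2→E, 4→B, 5→A, 6→C.
The set {2, 3} has only 1 neighbour ({E}), so by Hall's theorem at most 5 of the 6 left vertices can be matched.

5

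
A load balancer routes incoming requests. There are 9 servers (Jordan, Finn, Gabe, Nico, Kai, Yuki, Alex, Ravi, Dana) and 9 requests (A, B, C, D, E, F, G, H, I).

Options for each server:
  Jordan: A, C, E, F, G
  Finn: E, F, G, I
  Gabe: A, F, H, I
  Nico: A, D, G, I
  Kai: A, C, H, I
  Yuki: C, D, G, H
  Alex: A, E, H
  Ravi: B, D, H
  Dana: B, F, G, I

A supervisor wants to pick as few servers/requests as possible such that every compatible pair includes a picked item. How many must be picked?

{Jordan, Finn, Gabe, Nico, Kai, Yuki, Alex, Ravi, Dana} is a vertex cover of size 9: every edge has an endpoint in this set.
No smaller cover exists because Jordan–G, Finn–F, Gabe–H, Nico–A, Kai–I, Yuki–C, Alex–E, Ravi–D, Dana–B is a matching of size 9, and a cover must include an endpoint of each of these disjoint edges (König's theorem).

9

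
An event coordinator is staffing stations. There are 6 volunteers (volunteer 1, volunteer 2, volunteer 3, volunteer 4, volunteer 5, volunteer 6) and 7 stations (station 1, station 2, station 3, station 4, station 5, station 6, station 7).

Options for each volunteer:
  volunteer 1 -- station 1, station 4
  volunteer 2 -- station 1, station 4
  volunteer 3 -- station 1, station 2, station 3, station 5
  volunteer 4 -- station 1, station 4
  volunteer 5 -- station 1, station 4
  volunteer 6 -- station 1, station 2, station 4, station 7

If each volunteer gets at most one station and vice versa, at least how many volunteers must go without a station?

2

One maximum matching: volunteer 1→station 4, volunteer 2→station 1, volunteer 3→station 3, volunteer 6→station 2.
The set {volunteer 1, volunteer 2, volunteer 4, volunteer 5} has only 2 neighbours ({station 1, station 4}), so by Hall's theorem at most 4 of the 6 volunteers can be matched.
That matches 4 of the 6, leaving 2 unmatched; no matching can do better.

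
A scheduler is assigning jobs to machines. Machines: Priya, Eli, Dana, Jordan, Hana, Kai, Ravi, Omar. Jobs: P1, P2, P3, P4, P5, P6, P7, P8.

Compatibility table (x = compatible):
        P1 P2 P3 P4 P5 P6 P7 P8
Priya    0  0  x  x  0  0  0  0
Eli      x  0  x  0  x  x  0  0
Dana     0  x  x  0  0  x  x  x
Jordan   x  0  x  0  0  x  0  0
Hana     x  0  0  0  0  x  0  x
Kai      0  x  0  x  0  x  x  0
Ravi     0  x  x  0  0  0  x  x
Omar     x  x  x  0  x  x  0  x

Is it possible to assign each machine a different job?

For example, pair Priya→P4, Eli→P5, Dana→P2, Jordan→P6, Hana→P8, Kai→P7, Ravi→P3, Omar→P1.
Every machine is matched, so this is a perfect matching.

Yes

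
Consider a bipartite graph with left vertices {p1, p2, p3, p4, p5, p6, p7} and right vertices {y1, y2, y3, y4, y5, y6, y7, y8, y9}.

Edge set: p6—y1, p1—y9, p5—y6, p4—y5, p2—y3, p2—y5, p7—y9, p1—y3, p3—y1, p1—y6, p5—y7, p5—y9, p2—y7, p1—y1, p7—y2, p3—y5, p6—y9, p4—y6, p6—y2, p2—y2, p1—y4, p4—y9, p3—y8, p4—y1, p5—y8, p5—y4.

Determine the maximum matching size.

7

One maximum matching: p1→y6, p2→y3, p3→y5, p4→y1, p5→y7, p6→y9, p7→y2.
This saturates every left vertex, so 7 is the maximum.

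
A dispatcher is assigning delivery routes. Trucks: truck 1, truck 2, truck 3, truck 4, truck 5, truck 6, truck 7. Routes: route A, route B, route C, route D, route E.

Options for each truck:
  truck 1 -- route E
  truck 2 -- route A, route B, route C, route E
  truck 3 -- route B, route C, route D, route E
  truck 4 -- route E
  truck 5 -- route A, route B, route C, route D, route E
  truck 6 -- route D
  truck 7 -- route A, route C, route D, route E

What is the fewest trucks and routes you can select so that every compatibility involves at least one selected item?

5

{route A, route B, route C, route D, route E} is a vertex cover of size 5: every edge has an endpoint in this set.
No smaller cover exists because truck 1–route E, truck 2–route A, truck 3–route B, truck 5–route C, truck 6–route D is a matching of size 5, and a cover must include an endpoint of each of these disjoint edges (König's theorem).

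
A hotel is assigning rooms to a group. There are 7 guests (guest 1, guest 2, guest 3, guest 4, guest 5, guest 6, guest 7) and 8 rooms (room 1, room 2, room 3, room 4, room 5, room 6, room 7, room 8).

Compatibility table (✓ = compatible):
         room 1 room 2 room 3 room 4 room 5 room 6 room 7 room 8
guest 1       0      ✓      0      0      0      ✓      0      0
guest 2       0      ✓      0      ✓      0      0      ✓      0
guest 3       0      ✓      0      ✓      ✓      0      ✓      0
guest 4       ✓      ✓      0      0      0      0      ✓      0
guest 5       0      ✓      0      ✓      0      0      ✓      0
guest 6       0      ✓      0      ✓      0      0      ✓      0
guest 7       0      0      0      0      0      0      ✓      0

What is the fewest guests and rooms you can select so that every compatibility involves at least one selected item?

{guest 1, guest 3, guest 4, room 2, room 4, room 7} is a vertex cover of size 6: every edge has an endpoint in this set.
No smaller cover exists because guest 1–room 6, guest 2–room 2, guest 3–room 5, guest 4–room 1, guest 5–room 4, guest 6–room 7 is a matching of size 6, and a cover must include an endpoint of each of these disjoint edges (König's theorem).

6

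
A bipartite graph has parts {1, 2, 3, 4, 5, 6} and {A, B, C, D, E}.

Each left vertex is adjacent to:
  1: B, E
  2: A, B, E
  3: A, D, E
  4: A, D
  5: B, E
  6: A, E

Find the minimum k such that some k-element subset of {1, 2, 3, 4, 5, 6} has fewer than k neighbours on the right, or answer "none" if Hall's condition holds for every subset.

Take S = {1, 2, 5, 6}. Its neighbourhood is {A, B, E}, so |N(S)| = 3 < |S| = 4.
Every subset of size less than 4 has at least as many neighbours as members, so 4 is the minimum.

4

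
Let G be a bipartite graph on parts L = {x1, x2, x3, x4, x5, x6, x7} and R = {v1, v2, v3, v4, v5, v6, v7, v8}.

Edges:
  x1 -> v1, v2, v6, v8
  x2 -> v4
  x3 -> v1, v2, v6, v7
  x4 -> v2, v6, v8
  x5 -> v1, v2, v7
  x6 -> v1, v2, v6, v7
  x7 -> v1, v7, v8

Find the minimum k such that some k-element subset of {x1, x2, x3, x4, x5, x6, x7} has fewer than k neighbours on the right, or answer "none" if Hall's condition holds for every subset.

Take S = {x1, x3, x4, x5, x6, x7}. Its neighbourhood is {v1, v2, v6, v7, v8}, so |N(S)| = 5 < |S| = 6.
Every subset of size less than 6 has at least as many neighbours as members, so 6 is the minimum.

6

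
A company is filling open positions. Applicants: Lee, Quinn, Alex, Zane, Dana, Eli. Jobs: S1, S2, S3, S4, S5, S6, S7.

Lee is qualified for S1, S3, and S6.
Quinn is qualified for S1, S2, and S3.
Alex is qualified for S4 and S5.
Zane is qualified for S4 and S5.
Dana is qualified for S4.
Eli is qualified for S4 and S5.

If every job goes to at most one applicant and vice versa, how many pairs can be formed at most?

4

A valid assignment of size 4: Lee→S6, Quinn→S2, Alex→S5, Zane→S4.
The set {Alex, Zane, Dana, Eli} has only 2 neighbours ({S4, S5}), so by Hall's theorem at most 4 of the 6 applicants can be matched.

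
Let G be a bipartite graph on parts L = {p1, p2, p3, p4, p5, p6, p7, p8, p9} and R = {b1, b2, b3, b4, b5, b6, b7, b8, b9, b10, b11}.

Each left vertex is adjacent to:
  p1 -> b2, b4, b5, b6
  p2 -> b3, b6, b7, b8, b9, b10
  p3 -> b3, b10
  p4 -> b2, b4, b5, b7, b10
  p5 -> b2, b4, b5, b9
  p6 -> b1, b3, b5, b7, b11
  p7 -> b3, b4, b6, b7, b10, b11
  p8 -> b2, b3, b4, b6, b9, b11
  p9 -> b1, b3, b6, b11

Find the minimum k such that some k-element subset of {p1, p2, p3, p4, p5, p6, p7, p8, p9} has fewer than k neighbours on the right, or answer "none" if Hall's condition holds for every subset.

A matching saturating every left vertex exists, for instance p1→b6, p2→b8, p3→b10, p4→b5, p5→b4, p6→b1, p7→b7, p8→b11, p9→b3.
By Hall's marriage theorem, this means |N(S)| ≥ |S| for every subset S, so no violating subset exists.

none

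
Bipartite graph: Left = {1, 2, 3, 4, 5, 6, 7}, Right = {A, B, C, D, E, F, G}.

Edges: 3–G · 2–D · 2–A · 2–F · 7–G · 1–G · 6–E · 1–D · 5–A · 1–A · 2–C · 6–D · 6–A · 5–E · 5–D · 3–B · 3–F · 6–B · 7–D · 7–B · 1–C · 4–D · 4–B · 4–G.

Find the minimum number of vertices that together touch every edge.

A maximum matching has 7 edges (e.g. 1–A, 2–C, 3–F, 4–G, 5–D, 6–E, 7–B).
By König's theorem the minimum vertex cover has the same size. One such cover is {1, 2, 3, 4, 5, 6, 7}.

7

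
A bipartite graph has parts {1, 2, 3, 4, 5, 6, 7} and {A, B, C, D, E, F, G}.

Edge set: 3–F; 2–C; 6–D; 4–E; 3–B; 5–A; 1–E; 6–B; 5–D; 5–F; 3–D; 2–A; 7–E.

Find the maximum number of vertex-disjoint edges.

5

A valid assignment of size 5: 1–E, 2–C, 3–F, 5–D, 6–B.
The set {1, 4, 7} has only 1 neighbour ({E}), so by Hall's theorem at most 5 of the 7 left vertices can be matched.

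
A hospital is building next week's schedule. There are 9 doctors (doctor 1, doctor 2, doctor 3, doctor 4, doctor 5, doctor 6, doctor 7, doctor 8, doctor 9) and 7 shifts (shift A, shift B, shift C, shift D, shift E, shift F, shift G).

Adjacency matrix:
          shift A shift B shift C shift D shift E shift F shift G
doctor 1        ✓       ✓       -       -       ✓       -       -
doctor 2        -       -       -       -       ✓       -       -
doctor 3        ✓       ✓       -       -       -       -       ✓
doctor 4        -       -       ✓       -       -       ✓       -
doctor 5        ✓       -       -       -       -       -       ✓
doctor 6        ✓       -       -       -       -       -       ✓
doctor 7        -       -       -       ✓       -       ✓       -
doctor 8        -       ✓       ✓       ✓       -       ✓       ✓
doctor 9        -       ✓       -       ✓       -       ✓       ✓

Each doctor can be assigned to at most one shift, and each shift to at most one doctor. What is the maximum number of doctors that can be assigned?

One maximum matching: doctor 1-shift B, doctor 2-shift E, doctor 3-shift A, doctor 4-shift C, doctor 5-shift G, doctor 7-shift D, doctor 8-shift F.
The set {doctor 1, doctor 2, doctor 3, doctor 4, doctor 5, doctor 6, doctor 7, doctor 8, doctor 9} has only 7 neighbours ({shift A, shift B, shift C, shift D, shift E, shift F, shift G}), so by Hall's theorem at most 7 of the 9 doctors can be matched.

7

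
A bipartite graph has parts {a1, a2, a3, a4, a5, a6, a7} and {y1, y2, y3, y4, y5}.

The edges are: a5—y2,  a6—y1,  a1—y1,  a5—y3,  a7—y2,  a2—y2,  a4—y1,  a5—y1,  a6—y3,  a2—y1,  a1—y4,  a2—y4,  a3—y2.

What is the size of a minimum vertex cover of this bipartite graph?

The 4 edges a1–y4, a2–y1, a3–y2, a5–y3 form a matching, so any vertex cover needs at least 4 vertices (one per matched edge).
Conversely {y1, y2, y3, y4} meets every edge and has exactly 4 vertices, so 4 is optimal.

4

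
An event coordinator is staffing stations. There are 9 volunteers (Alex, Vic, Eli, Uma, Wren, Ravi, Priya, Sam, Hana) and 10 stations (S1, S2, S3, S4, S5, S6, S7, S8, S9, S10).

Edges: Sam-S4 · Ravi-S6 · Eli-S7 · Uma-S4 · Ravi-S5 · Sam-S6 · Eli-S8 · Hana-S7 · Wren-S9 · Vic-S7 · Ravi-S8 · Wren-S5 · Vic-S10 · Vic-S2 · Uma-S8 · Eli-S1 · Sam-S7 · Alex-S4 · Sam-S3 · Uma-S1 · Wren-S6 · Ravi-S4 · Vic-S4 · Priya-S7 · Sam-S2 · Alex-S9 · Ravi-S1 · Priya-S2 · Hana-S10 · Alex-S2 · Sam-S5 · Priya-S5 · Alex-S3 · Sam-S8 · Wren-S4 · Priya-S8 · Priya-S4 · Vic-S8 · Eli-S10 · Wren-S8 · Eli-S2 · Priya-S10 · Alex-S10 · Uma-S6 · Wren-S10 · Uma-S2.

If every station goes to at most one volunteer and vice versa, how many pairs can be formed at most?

9

For example, pair Alex–S3, Vic–S4, Eli–S8, Uma–S1, Wren–S9, Ravi–S6, Priya–S7, Sam–S2, Hana–S10.
This saturates every volunteer, so 9 is the maximum.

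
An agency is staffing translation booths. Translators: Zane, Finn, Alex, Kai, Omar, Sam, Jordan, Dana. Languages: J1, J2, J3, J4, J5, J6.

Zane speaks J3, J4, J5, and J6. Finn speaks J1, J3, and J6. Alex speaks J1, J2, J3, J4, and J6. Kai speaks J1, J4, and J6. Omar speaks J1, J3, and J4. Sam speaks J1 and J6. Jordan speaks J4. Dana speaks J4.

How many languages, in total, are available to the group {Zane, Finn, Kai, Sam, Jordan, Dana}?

5

The union of neighbours of {Zane, Finn, Kai, Sam, Jordan, Dana} is {J1, J3, J4, J5, J6}, which has 5 elements.
Since |N(S)| = 5 < |S| = 6, Hall's condition fails for this subset.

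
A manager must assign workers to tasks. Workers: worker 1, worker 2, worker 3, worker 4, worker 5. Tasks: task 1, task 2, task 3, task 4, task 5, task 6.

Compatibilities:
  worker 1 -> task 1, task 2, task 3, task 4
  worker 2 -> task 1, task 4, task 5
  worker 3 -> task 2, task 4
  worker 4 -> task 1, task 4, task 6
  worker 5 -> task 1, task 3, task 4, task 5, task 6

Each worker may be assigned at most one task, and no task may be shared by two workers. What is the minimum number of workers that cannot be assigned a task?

0

For example, pair worker 1–task 1, worker 2–task 5, worker 3–task 2, worker 4–task 6, worker 5–task 4.
All 5 workers are matched, so no larger matching exists.
That matches 5 of the 5, leaving 0 unmatched; no matching can do better.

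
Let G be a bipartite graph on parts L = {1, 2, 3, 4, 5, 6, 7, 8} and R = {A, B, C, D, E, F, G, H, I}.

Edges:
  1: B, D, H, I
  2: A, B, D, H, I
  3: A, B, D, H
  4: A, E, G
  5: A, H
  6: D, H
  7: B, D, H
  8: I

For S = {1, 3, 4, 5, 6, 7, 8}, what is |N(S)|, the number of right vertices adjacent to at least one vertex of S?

The union of neighbours of {1, 3, 4, 5, 6, 7, 8} is {A, B, D, E, G, H, I}, which has 7 elements.
Since |N(S)| = 7 ≥ |S| = 7, Hall's condition holds for this subset.

7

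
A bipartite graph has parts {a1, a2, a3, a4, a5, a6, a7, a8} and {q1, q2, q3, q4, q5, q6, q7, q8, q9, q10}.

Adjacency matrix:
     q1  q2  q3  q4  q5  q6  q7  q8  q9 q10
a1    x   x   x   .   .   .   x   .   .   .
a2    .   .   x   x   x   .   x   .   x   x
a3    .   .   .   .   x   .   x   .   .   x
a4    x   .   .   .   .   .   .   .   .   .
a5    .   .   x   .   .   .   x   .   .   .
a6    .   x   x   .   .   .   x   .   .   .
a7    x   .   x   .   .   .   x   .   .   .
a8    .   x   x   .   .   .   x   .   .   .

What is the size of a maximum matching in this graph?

6

For example, pair a1→q7, a2→q9, a3→q10, a4→q1, a5→q3, a6→q2.
The set {a1, a4, a5, a6, a7, a8} has only 4 neighbours ({q1, q2, q3, q7}), so by Hall's theorem at most 6 of the 8 left vertices can be matched.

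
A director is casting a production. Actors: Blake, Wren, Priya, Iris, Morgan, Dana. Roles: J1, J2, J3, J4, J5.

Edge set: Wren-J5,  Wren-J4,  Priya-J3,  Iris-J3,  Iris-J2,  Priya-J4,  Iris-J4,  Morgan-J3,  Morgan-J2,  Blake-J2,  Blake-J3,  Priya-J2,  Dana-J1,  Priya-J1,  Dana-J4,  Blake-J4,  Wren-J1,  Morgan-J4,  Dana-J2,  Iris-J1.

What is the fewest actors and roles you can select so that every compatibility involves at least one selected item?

5

The 5 edges Blake–J2, Wren–J5, Priya–J4, Iris–J1, Morgan–J3 form a matching, so any vertex cover needs at least 5 vertices (one per matched edge).
Conversely {Wren, J1, J2, J3, J4} meets every edge and has exactly 5 vertices, so 5 is optimal.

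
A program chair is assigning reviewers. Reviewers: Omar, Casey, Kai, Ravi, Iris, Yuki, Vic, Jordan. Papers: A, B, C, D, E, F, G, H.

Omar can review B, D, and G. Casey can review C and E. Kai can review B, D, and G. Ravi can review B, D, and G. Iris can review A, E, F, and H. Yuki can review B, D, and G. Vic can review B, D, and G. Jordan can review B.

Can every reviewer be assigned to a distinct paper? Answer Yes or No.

The set {Omar, Kai, Ravi, Yuki, Vic, Jordan} has only 3 neighbours ({B, D, G}), so by Hall's theorem at most 5 of the 8 reviewers can be matched.
Hence no matching covers every reviewer.

No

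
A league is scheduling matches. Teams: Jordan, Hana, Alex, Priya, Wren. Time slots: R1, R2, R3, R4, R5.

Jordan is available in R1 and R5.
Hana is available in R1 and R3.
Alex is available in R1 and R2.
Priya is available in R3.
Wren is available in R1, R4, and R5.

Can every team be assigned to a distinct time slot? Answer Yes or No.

Yes

For example, pair Jordan→R5, Hana→R1, Alex→R2, Priya→R3, Wren→R4.
All 5 teams are covered.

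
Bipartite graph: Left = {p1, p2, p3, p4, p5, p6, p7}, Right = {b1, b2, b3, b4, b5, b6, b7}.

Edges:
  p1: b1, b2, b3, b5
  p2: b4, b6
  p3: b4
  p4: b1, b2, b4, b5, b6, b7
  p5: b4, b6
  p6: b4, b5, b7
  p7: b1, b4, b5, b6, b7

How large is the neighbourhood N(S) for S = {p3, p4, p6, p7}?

The union of neighbours of {p3, p4, p6, p7} is {b1, b2, b4, b5, b6, b7}, which has 6 elements.
Since |N(S)| = 6 ≥ |S| = 4, Hall's condition holds for this subset.

6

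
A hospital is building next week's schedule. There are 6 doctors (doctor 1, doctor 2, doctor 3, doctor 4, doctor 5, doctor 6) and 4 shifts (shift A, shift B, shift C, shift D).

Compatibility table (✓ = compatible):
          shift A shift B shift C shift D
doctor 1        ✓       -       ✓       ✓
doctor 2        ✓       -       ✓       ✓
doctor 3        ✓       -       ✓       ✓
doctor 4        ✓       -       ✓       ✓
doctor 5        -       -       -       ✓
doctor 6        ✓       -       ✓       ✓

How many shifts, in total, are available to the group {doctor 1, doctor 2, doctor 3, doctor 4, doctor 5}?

The union of neighbours of {doctor 1, doctor 2, doctor 3, doctor 4, doctor 5} is {shift A, shift C, shift D}, which has 3 elements.
Since |N(S)| = 3 < |S| = 5, Hall's condition fails for this subset.

3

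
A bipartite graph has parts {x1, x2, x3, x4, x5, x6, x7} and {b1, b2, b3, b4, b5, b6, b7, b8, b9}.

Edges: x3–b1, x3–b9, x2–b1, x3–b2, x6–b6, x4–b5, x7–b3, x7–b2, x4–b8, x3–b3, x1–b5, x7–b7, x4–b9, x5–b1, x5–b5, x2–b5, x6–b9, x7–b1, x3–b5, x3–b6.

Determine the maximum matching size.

For example, pair x1-b5, x2-b1, x3-b2, x4-b8, x6-b6, x7-b3.
The set {x1, x2, x5} has only 2 neighbours ({b1, b5}), so by Hall's theorem at most 6 of the 7 left vertices can be matched.

6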